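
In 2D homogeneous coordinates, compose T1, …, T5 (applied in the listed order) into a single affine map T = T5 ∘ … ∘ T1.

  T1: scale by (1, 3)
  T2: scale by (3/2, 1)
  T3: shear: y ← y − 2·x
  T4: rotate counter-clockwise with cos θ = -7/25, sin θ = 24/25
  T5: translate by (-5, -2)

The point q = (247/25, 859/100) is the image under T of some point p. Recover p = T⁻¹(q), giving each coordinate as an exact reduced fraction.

p = (4, -7/4)

T1 = [1 0 0; 0 3 0; 0 0 1]
T2·T1 = [3/2 0 0; 0 3 0; 0 0 1]
T3·…·T1 = [3/2 0 0; -3 3 0; 0 0 1]
T4·…·T1 = [123/50 -72/25 0; 57/25 -21/25 0; 0 0 1]
T5·…·T1 = [123/50 -72/25 -5; 57/25 -21/25 -2; 0 0 1]
det M = 9/2; M⁻¹ = [-14/75 16/25 26/75; -38/75 41/75 -36/25; 0 0 1]
M⁻¹ · (247/25, 859/100)ᵀ = (4, -7/4)ᵀ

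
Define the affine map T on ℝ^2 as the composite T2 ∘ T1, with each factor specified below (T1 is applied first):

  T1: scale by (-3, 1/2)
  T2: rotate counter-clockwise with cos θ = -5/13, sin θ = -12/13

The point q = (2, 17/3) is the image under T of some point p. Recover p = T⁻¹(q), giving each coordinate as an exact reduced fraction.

p = (2, -2/3)

T1 = [-3 0 0; 0 1/2 0; 0 0 1]
T2·T1 = [15/13 6/13 0; 36/13 -5/26 0; 0 0 1]
det M = -3/2; M⁻¹ = [5/39 4/13 0; 24/13 -10/13 0; 0 0 1]
M⁻¹ · (2, 17/3)ᵀ = (2, -2/3)ᵀ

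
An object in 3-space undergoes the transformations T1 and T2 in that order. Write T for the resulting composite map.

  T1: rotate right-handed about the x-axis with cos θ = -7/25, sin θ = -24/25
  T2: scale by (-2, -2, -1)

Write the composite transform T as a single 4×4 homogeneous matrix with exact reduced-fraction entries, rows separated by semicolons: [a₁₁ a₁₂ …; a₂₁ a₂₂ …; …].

T1 = [1 0 0 0; 0 -7/25 24/25 0; 0 -24/25 -7/25 0; 0 0 0 1]
T2·T1 = [-2 0 0 0; 0 14/25 -48/25 0; 0 24/25 7/25 0; 0 0 0 1]

T = [-2 0 0 0; 0 14/25 -48/25 0; 0 24/25 7/25 0; 0 0 0 1]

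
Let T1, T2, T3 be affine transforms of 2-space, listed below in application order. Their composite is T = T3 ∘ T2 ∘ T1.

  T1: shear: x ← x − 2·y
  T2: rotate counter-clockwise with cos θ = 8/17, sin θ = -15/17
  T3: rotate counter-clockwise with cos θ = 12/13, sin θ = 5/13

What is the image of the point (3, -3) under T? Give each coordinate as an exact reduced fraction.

T1 shear: x ← x − 2·y: (3, -3) → (9, -3)
T2 rotate counter-clockwise with cos θ = 8/17, sin θ = -15/17: (9, -3) → (27/17, -159/17)
T3 rotate counter-clockwise with cos θ = 12/13, sin θ = 5/13: (27/17, -159/17) → (1119/221, -1773/221)

T(p) = (1119/221, -1773/221)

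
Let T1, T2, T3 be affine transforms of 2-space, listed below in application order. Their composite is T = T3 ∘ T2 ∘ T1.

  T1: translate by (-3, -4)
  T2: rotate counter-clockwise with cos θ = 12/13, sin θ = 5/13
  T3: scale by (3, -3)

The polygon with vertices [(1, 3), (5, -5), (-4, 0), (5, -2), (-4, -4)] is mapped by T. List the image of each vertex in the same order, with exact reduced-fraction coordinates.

image vertices: (-57/13, 66/13), (207/13, 294/13), (-192/13, 249/13), (162/13, 186/13), (-132/13, 393/13)

T1 translate by (-3, -4): (1, 3) → (-2, -1); (5, -5) → (2, -9); (-4, 0) → (-7, -4); (5, -2) → (2, -6); (-4, -4) → (-7, -8)
T2 rotate counter-clockwise with cos θ = 12/13, sin θ = 5/13: (-2, -1) → (-19/13, -22/13); (2, -9) → (69/13, -98/13); (-7, -4) → (-64/13, -83/13); (2, -6) → (54/13, -62/13); (-7, -8) → (-44/13, -131/13)
T3 scale by (3, -3): (-19/13, -22/13) → (-57/13, 66/13); (69/13, -98/13) → (207/13, 294/13); (-64/13, -83/13) → (-192/13, 249/13); (54/13, -62/13) → (162/13, 186/13); (-44/13, -131/13) → (-132/13, 393/13)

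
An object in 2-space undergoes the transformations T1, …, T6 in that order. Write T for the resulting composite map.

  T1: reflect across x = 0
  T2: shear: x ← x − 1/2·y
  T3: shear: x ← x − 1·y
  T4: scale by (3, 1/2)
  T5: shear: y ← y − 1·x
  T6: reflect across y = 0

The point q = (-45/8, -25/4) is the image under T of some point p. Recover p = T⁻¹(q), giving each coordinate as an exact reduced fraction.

p = (0, 5/4)

T1 = [-1 0 0; 0 1 0; 0 0 1]
T2·T1 = [-1 -1/2 0; 0 1 0; 0 0 1]
T3·…·T1 = [-1 -3/2 0; 0 1 0; 0 0 1]
T4·…·T1 = [-3 -9/2 0; 0 1/2 0; 0 0 1]
T5·…·T1 = [-3 -9/2 0; 3 5 0; 0 0 1]
T6·…·T1 = [-3 -9/2 0; -3 -5 0; 0 0 1]
det M = 3/2; M⁻¹ = [-10/3 3 0; 2 -2 0; 0 0 1]
M⁻¹ · (-45/8, -25/4)ᵀ = (0, 5/4)ᵀ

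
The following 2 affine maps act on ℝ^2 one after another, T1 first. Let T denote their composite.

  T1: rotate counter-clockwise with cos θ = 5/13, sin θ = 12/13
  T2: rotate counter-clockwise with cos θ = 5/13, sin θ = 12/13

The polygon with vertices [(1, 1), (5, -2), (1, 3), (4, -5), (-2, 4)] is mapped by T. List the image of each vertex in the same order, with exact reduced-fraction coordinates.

image vertices: (-239/169, 1/169), (-355/169, 838/169), (-479/169, -237/169), (124/169, 1075/169), (-242/169, -716/169)

T1 rotate counter-clockwise with cos θ = 5/13, sin θ = 12/13: (1, 1) → (-7/13, 17/13); (5, -2) → (49/13, 50/13); (1, 3) → (-31/13, 27/13); (4, -5) → (80/13, 23/13); (-2, 4) → (-58/13, -4/13)
T2 rotate counter-clockwise with cos θ = 5/13, sin θ = 12/13: (-7/13, 17/13) → (-239/169, 1/169); (49/13, 50/13) → (-355/169, 838/169); (-31/13, 27/13) → (-479/169, -237/169); (80/13, 23/13) → (124/169, 1075/169); (-58/13, -4/13) → (-242/169, -716/169)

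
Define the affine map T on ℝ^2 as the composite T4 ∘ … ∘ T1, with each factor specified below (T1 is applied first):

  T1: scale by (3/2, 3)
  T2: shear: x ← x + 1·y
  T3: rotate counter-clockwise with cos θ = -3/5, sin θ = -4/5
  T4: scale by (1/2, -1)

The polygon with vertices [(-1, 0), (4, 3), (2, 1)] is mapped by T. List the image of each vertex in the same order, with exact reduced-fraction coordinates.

T1 scale by (3/2, 3): (-1, 0) → (-3/2, 0); (4, 3) → (6, 9); (2, 1) → (3, 3)
T2 shear: x ← x + 1·y: (-3/2, 0) → (-3/2, 0); (6, 9) → (15, 9); (3, 3) → (6, 3)
T3 rotate counter-clockwise with cos θ = -3/5, sin θ = -4/5: (-3/2, 0) → (9/10, 6/5); (15, 9) → (-9/5, -87/5); (6, 3) → (-6/5, -33/5)
T4 scale by (1/2, -1): (9/10, 6/5) → (9/20, -6/5); (-9/5, -87/5) → (-9/10, 87/5); (-6/5, -33/5) → (-3/5, 33/5)

image vertices: (9/20, -6/5), (-9/10, 87/5), (-3/5, 33/5)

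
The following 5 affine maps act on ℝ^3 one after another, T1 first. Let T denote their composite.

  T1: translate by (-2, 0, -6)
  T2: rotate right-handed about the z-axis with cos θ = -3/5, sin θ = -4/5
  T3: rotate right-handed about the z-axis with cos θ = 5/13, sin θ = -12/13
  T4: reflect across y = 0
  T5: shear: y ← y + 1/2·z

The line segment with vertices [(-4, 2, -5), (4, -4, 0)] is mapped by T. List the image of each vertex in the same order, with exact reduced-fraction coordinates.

image vertices: (346/65, -271/130, -11), (-62/65, -479/65, -6)

T1 translate by (-2, 0, -6): (-4, 2, -5) → (-6, 2, -11); (4, -4, 0) → (2, -4, -6)
T2 rotate right-handed about the z-axis with cos θ = -3/5, sin θ = -4/5: (-6, 2, -11) → (26/5, 18/5, -11); (2, -4, -6) → (-22/5, 4/5, -6)
T3 rotate right-handed about the z-axis with cos θ = 5/13, sin θ = -12/13: (26/5, 18/5, -11) → (346/65, -222/65, -11); (-22/5, 4/5, -6) → (-62/65, 284/65, -6)
T4 reflect across y = 0: (346/65, -222/65, -11) → (346/65, 222/65, -11); (-62/65, 284/65, -6) → (-62/65, -284/65, -6)
T5 shear: y ← y + 1/2·z: (346/65, 222/65, -11) → (346/65, -271/130, -11); (-62/65, -284/65, -6) → (-62/65, -479/65, -6)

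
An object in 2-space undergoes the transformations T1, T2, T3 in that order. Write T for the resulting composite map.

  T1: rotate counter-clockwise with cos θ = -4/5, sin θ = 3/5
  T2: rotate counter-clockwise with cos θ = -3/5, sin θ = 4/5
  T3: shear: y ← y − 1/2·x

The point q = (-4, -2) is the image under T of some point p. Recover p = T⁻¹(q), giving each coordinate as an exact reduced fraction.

p = (4, -4)

T1 = [-4/5 -3/5 0; 3/5 -4/5 0; 0 0 1]
T2·T1 = [0 1 0; -1 0 0; 0 0 1]
T3·…·T1 = [0 1 0; -1 -1/2 0; 0 0 1]
det M = 1; M⁻¹ = [-1/2 -1 0; 1 0 0; 0 0 1]
M⁻¹ · (-4, -2)ᵀ = (4, -4)ᵀ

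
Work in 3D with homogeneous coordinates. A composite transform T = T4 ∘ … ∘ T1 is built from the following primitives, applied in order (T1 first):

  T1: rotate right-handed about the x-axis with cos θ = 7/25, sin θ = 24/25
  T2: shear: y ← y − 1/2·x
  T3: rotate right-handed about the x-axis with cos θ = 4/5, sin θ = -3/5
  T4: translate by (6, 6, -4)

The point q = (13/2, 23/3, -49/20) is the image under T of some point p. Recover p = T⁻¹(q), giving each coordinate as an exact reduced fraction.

p = (1/2, 7/3, 0)

T1 = [1 0 0 0; 0 7/25 -24/25 0; 0 24/25 7/25 0; 0 0 0 1]
T2·T1 = [1 0 0 0; -1/2 7/25 -24/25 0; 0 24/25 7/25 0; 0 0 0 1]
T3·…·T1 = [1 0 0 0; -2/5 4/5 -3/5 0; 3/10 3/5 4/5 0; 0 0 0 1]
T4·…·T1 = [1 0 0 6; -2/5 4/5 -3/5 6; 3/10 3/5 4/5 -4; 0 0 0 1]
det M = 1; M⁻¹ = [1 0 0 -6; 7/50 4/5 3/5 -81/25; -12/25 -3/5 4/5 242/25; 0 0 0 1]
M⁻¹ · (13/2, 23/3, -49/20)ᵀ = (1/2, 7/3, 0)ᵀ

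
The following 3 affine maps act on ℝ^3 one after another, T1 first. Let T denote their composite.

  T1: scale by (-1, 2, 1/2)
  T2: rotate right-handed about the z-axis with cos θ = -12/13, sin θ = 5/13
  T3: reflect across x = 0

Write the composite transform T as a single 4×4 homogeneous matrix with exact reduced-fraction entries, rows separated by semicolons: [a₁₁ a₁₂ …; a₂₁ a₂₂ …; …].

T = [-12/13 10/13 0 0; -5/13 -24/13 0 0; 0 0 1/2 0; 0 0 0 1]

T1 = [-1 0 0 0; 0 2 0 0; 0 0 1/2 0; 0 0 0 1]
T2·T1 = [12/13 -10/13 0 0; -5/13 -24/13 0 0; 0 0 1/2 0; 0 0 0 1]
T3·…·T1 = [-12/13 10/13 0 0; -5/13 -24/13 0 0; 0 0 1/2 0; 0 0 0 1]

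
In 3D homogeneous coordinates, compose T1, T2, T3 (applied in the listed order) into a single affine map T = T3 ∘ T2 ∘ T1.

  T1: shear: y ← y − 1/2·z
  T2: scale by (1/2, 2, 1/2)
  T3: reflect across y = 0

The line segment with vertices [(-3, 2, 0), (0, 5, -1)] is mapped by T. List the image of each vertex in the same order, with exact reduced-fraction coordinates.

image vertices: (-3/2, -4, 0), (0, -11, -1/2)

T1 shear: y ← y − 1/2·z: (-3, 2, 0) → (-3, 2, 0); (0, 5, -1) → (0, 11/2, -1)
T2 scale by (1/2, 2, 1/2): (-3, 2, 0) → (-3/2, 4, 0); (0, 11/2, -1) → (0, 11, -1/2)
T3 reflect across y = 0: (-3/2, 4, 0) → (-3/2, -4, 0); (0, 11, -1/2) → (0, -11, -1/2)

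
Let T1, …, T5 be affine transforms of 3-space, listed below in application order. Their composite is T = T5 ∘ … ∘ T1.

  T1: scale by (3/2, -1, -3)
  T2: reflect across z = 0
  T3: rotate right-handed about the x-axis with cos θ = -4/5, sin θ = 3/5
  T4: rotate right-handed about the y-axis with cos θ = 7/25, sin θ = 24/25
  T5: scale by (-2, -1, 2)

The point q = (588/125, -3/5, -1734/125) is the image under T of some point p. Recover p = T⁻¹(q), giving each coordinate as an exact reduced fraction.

T1 = [3/2 0 0 0; 0 -1 0 0; 0 0 -3 0; 0 0 0 1]
T2·T1 = [3/2 0 0 0; 0 -1 0 0; 0 0 3 0; 0 0 0 1]
T3·…·T1 = [3/2 0 0 0; 0 4/5 -9/5 0; 0 -3/5 -12/5 0; 0 0 0 1]
T4·…·T1 = [21/50 -72/125 -288/125 0; 0 4/5 -9/5 0; -36/25 -21/125 -84/125 0; 0 0 0 1]
T5·…·T1 = [-21/25 144/125 576/125 0; 0 -4/5 9/5 0; -72/25 -42/125 -168/125 0; 0 0 0 1]
det M = -18; M⁻¹ = [-7/75 0 -8/25 0; 36/125 -4/5 -21/250 0; 16/125 1/5 -14/375 0; 0 0 0 1]
M⁻¹ · (588/125, -3/5, -1734/125)ᵀ = (4, 3, 1)ᵀ

p = (4, 3, 1)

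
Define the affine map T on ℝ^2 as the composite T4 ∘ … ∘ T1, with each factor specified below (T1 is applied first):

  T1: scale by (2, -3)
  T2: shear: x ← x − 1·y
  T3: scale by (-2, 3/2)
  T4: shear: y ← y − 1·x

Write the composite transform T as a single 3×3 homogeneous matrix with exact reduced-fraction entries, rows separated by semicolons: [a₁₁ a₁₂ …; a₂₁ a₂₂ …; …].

T = [-4 -6 0; 4 3/2 0; 0 0 1]

T1 = [2 0 0; 0 -3 0; 0 0 1]
T2·T1 = [2 3 0; 0 -3 0; 0 0 1]
T3·…·T1 = [-4 -6 0; 0 -9/2 0; 0 0 1]
T4·…·T1 = [-4 -6 0; 4 3/2 0; 0 0 1]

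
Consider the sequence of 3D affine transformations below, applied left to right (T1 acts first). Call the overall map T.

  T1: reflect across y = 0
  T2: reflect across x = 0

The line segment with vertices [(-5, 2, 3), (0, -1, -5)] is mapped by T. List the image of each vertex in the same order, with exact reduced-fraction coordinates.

image vertices: (5, -2, 3), (0, 1, -5)

T1 reflect across y = 0: (-5, 2, 3) → (-5, -2, 3); (0, -1, -5) → (0, 1, -5)
T2 reflect across x = 0: (-5, -2, 3) → (5, -2, 3); (0, 1, -5) → (0, 1, -5)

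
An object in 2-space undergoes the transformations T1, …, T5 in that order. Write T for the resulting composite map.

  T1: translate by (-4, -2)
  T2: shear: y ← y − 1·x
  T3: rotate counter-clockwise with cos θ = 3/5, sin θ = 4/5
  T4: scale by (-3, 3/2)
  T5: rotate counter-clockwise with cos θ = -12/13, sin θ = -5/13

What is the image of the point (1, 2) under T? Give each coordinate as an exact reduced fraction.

T1 translate by (-4, -2): (1, 2) → (-3, 0)
T2 shear: y ← y − 1·x: (-3, 0) → (-3, 3)
T3 rotate counter-clockwise with cos θ = 3/5, sin θ = 4/5: (-3, 3) → (-21/5, -3/5)
T4 scale by (-3, 3/2): (-21/5, -3/5) → (63/5, -9/10)
T5 rotate counter-clockwise with cos θ = -12/13, sin θ = -5/13: (63/5, -9/10) → (-1557/130, -261/65)

T(p) = (-1557/130, -261/65)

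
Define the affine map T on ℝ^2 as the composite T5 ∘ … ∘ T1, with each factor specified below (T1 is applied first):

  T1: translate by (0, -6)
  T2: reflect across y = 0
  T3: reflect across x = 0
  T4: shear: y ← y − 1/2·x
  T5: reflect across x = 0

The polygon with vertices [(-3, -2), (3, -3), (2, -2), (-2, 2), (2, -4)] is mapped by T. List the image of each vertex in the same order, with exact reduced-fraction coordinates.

image vertices: (-3, 13/2), (3, 21/2), (2, 9), (-2, 3), (2, 11)

T1 translate by (0, -6): (-3, -2) → (-3, -8); (3, -3) → (3, -9); (2, -2) → (2, -8); (-2, 2) → (-2, -4); (2, -4) → (2, -10)
T2 reflect across y = 0: (-3, -8) → (-3, 8); (3, -9) → (3, 9); (2, -8) → (2, 8); (-2, -4) → (-2, 4); (2, -10) → (2, 10)
T3 reflect across x = 0: (-3, 8) → (3, 8); (3, 9) → (-3, 9); (2, 8) → (-2, 8); (-2, 4) → (2, 4); (2, 10) → (-2, 10)
T4 shear: y ← y − 1/2·x: (3, 8) → (3, 13/2); (-3, 9) → (-3, 21/2); (-2, 8) → (-2, 9); (2, 4) → (2, 3); (-2, 10) → (-2, 11)
T5 reflect across x = 0: (3, 13/2) → (-3, 13/2); (-3, 21/2) → (3, 21/2); (-2, 9) → (2, 9); (2, 3) → (-2, 3); (-2, 11) → (2, 11)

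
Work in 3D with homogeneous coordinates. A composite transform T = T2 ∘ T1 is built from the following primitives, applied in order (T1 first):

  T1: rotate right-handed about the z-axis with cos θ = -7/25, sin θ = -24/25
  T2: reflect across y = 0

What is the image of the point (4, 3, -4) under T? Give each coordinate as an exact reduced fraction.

T1 rotate right-handed about the z-axis with cos θ = -7/25, sin θ = -24/25: (4, 3, -4) → (44/25, -117/25, -4)
T2 reflect across y = 0: (44/25, -117/25, -4) → (44/25, 117/25, -4)

T(p) = (44/25, 117/25, -4)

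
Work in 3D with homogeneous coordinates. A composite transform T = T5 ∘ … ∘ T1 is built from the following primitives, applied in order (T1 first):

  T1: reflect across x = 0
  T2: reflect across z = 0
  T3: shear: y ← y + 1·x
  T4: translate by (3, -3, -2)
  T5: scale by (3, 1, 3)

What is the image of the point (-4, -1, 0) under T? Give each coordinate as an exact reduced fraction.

T1 reflect across x = 0: (-4, -1, 0) → (4, -1, 0)
T2 reflect across z = 0: (4, -1, 0) → (4, -1, 0)
T3 shear: y ← y + 1·x: (4, -1, 0) → (4, 3, 0)
T4 translate by (3, -3, -2): (4, 3, 0) → (7, 0, -2)
T5 scale by (3, 1, 3): (7, 0, -2) → (21, 0, -6)

T(p) = (21, 0, -6)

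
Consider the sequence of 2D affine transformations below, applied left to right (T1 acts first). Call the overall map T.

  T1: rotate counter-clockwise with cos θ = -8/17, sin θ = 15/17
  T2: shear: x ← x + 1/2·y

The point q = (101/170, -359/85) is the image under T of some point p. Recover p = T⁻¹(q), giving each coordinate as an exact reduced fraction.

p = (-5, -2/5)

T1 = [-8/17 -15/17 0; 15/17 -8/17 0; 0 0 1]
T2·T1 = [-1/34 -19/17 0; 15/17 -8/17 0; 0 0 1]
det M = 1; M⁻¹ = [-8/17 19/17 0; -15/17 -1/34 0; 0 0 1]
M⁻¹ · (101/170, -359/85)ᵀ = (-5, -2/5)ᵀ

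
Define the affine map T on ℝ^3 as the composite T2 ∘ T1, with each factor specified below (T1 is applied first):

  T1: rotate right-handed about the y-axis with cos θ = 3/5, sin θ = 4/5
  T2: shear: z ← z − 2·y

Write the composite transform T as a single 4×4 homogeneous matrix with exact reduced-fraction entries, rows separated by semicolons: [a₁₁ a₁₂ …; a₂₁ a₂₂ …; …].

T1 = [3/5 0 4/5 0; 0 1 0 0; -4/5 0 3/5 0; 0 0 0 1]
T2·T1 = [3/5 0 4/5 0; 0 1 0 0; -4/5 -2 3/5 0; 0 0 0 1]

T = [3/5 0 4/5 0; 0 1 0 0; -4/5 -2 3/5 0; 0 0 0 1]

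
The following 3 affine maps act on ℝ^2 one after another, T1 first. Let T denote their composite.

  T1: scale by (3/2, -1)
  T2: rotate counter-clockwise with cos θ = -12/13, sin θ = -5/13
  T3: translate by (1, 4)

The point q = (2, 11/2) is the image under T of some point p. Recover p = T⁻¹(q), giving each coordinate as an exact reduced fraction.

p = (-1, 1)

T1 = [3/2 0 0; 0 -1 0; 0 0 1]
T2·T1 = [-18/13 -5/13 0; -15/26 12/13 0; 0 0 1]
T3·…·T1 = [-18/13 -5/13 1; -15/26 12/13 4; 0 0 1]
det M = -3/2; M⁻¹ = [-8/13 -10/39 64/39; -5/13 12/13 -43/13; 0 0 1]
M⁻¹ · (2, 11/2)ᵀ = (-1, 1)ᵀ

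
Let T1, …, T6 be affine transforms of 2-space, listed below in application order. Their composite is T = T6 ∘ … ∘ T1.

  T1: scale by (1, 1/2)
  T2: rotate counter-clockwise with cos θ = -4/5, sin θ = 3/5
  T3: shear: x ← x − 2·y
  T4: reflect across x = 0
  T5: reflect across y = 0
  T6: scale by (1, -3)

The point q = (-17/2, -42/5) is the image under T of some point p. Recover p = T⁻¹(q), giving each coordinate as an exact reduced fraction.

p = (-4, 1)

T1 = [1 0 0; 0 1/2 0; 0 0 1]
T2·T1 = [-4/5 -3/10 0; 3/5 -2/5 0; 0 0 1]
T3·…·T1 = [-2 1/2 0; 3/5 -2/5 0; 0 0 1]
T4·…·T1 = [2 -1/2 0; 3/5 -2/5 0; 0 0 1]
T5·…·T1 = [2 -1/2 0; -3/5 2/5 0; 0 0 1]
T6·…·T1 = [2 -1/2 0; 9/5 -6/5 0; 0 0 1]
det M = -3/2; M⁻¹ = [4/5 -1/3 0; 6/5 -4/3 0; 0 0 1]
M⁻¹ · (-17/2, -42/5)ᵀ = (-4, 1)ᵀ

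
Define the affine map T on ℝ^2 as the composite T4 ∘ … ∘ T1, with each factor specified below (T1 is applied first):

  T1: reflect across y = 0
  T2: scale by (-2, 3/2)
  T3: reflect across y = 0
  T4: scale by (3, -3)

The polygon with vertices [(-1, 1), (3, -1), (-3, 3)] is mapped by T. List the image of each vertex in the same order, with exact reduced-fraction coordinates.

image vertices: (6, -9/2), (-18, 9/2), (18, -27/2)

T1 reflect across y = 0: (-1, 1) → (-1, -1); (3, -1) → (3, 1); (-3, 3) → (-3, -3)
T2 scale by (-2, 3/2): (-1, -1) → (2, -3/2); (3, 1) → (-6, 3/2); (-3, -3) → (6, -9/2)
T3 reflect across y = 0: (2, -3/2) → (2, 3/2); (-6, 3/2) → (-6, -3/2); (6, -9/2) → (6, 9/2)
T4 scale by (3, -3): (2, 3/2) → (6, -9/2); (-6, -3/2) → (-18, 9/2); (6, 9/2) → (18, -27/2)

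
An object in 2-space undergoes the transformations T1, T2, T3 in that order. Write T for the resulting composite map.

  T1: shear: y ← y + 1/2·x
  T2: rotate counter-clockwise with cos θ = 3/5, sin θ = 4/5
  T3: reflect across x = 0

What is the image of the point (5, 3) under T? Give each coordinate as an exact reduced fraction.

T1 shear: y ← y + 1/2·x: (5, 3) → (5, 11/2)
T2 rotate counter-clockwise with cos θ = 3/5, sin θ = 4/5: (5, 11/2) → (-7/5, 73/10)
T3 reflect across x = 0: (-7/5, 73/10) → (7/5, 73/10)

T(p) = (7/5, 73/10)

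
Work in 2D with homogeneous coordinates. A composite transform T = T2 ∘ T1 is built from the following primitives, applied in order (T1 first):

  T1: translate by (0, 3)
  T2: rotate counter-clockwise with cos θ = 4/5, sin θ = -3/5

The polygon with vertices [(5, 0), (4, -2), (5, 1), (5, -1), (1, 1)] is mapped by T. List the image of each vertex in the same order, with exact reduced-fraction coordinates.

T1 translate by (0, 3): (5, 0) → (5, 3); (4, -2) → (4, 1); (5, 1) → (5, 4); (5, -1) → (5, 2); (1, 1) → (1, 4)
T2 rotate counter-clockwise with cos θ = 4/5, sin θ = -3/5: (5, 3) → (29/5, -3/5); (4, 1) → (19/5, -8/5); (5, 4) → (32/5, 1/5); (5, 2) → (26/5, -7/5); (1, 4) → (16/5, 13/5)

image vertices: (29/5, -3/5), (19/5, -8/5), (32/5, 1/5), (26/5, -7/5), (16/5, 13/5)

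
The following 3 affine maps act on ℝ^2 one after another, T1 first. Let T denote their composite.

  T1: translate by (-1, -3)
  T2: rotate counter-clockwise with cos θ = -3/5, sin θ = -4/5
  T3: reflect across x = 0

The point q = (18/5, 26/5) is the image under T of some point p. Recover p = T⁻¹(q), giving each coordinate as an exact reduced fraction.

p = (-1, -3)

T1 = [1 0 -1; 0 1 -3; 0 0 1]
T2·T1 = [-3/5 4/5 -9/5; -4/5 -3/5 13/5; 0 0 1]
T3·…·T1 = [3/5 -4/5 9/5; -4/5 -3/5 13/5; 0 0 1]
det M = -1; M⁻¹ = [3/5 -4/5 1; -4/5 -3/5 3; 0 0 1]
M⁻¹ · (18/5, 26/5)ᵀ = (-1, -3)ᵀ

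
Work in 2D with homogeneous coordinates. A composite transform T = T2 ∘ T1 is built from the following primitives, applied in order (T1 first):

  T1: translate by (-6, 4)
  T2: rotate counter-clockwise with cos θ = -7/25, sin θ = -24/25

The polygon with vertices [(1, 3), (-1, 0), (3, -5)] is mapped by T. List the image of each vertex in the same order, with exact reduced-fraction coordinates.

T1 translate by (-6, 4): (1, 3) → (-5, 7); (-1, 0) → (-7, 4); (3, -5) → (-3, -1)
T2 rotate counter-clockwise with cos θ = -7/25, sin θ = -24/25: (-5, 7) → (203/25, 71/25); (-7, 4) → (29/5, 28/5); (-3, -1) → (-3/25, 79/25)

image vertices: (203/25, 71/25), (29/5, 28/5), (-3/25, 79/25)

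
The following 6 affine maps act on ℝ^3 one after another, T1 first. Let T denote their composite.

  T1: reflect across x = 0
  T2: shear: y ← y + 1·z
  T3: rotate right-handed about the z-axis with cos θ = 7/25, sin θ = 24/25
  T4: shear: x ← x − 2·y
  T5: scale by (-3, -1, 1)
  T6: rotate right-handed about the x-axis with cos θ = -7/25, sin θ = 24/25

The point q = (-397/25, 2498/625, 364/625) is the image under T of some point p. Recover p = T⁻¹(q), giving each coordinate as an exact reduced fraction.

T1 = [-1 0 0 0; 0 1 0 0; 0 0 1 0; 0 0 0 1]
T2·T1 = [-1 0 0 0; 0 1 1 0; 0 0 1 0; 0 0 0 1]
T3·…·T1 = [-7/25 -24/25 -24/25 0; -24/25 7/25 7/25 0; 0 0 1 0; 0 0 0 1]
T4·…·T1 = [41/25 -38/25 -38/25 0; -24/25 7/25 7/25 0; 0 0 1 0; 0 0 0 1]
T5·…·T1 = [-123/25 114/25 114/25 0; 24/25 -7/25 -7/25 0; 0 0 1 0; 0 0 0 1]
T6·…·T1 = [-123/25 114/25 114/25 0; -168/625 49/625 -551/625 0; 576/625 -168/625 -343/625 0; 0 0 0 1]
det M = -3; M⁻¹ = [7/75 -266/625 912/625 0; 8/25 313/625 1159/625 0; 0 -24/25 -7/25 0; 0 0 0 1]
M⁻¹ · (-397/25, 2498/625, 364/625)ᵀ = (-7/3, -2, -4)ᵀ

p = (-7/3, -2, -4)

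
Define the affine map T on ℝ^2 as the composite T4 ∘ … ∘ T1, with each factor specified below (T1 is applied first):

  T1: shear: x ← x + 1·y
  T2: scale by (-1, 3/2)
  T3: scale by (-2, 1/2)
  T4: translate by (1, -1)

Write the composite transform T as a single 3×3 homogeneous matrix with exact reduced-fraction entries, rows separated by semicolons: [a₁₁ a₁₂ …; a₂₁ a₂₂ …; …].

T1 = [1 1 0; 0 1 0; 0 0 1]
T2·T1 = [-1 -1 0; 0 3/2 0; 0 0 1]
T3·…·T1 = [2 2 0; 0 3/4 0; 0 0 1]
T4·…·T1 = [2 2 1; 0 3/4 -1; 0 0 1]

T = [2 2 1; 0 3/4 -1; 0 0 1]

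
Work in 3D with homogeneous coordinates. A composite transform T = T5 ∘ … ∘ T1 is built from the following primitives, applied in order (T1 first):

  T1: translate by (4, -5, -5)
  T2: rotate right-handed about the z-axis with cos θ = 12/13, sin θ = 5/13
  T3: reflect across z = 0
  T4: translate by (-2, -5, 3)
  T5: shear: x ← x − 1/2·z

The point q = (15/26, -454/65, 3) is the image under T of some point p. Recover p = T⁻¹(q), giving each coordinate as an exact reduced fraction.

T1 = [1 0 0 4; 0 1 0 -5; 0 0 1 -5; 0 0 0 1]
T2·T1 = [12/13 -5/13 0 73/13; 5/13 12/13 0 -40/13; 0 0 1 -5; 0 0 0 1]
T3·…·T1 = [12/13 -5/13 0 73/13; 5/13 12/13 0 -40/13; 0 0 -1 5; 0 0 0 1]
T4·…·T1 = [12/13 -5/13 0 47/13; 5/13 12/13 0 -105/13; 0 0 -1 8; 0 0 0 1]
T5·…·T1 = [12/13 -5/13 1/2 -5/13; 5/13 12/13 0 -105/13; 0 0 -1 8; 0 0 0 1]
det M = -1; M⁻¹ = [12/13 5/13 6/13 -3/13; -5/13 12/13 -5/26 115/13; 0 0 -1 8; 0 0 0 1]
M⁻¹ · (15/26, -454/65, 3)ᵀ = (-1, 8/5, 5)ᵀ

p = (-1, 8/5, 5)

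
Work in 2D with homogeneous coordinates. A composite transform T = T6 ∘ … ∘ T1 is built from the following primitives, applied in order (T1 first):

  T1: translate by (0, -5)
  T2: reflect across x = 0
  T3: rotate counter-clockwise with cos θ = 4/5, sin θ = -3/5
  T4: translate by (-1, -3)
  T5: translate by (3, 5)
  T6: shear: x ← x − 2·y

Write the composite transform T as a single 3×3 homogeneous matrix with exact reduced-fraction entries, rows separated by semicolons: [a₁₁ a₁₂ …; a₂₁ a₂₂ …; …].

T1 = [1 0 0; 0 1 -5; 0 0 1]
T2·T1 = [-1 0 0; 0 1 -5; 0 0 1]
T3·…·T1 = [-4/5 3/5 -3; 3/5 4/5 -4; 0 0 1]
T4·…·T1 = [-4/5 3/5 -4; 3/5 4/5 -7; 0 0 1]
T5·…·T1 = [-4/5 3/5 -1; 3/5 4/5 -2; 0 0 1]
T6·…·T1 = [-2 -1 3; 3/5 4/5 -2; 0 0 1]

T = [-2 -1 3; 3/5 4/5 -2; 0 0 1]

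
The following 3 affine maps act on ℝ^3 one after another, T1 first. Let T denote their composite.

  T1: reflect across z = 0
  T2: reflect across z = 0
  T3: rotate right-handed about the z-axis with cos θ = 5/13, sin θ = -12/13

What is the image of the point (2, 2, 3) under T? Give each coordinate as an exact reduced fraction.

T1 reflect across z = 0: (2, 2, 3) → (2, 2, -3)
T2 reflect across z = 0: (2, 2, -3) → (2, 2, 3)
T3 rotate right-handed about the z-axis with cos θ = 5/13, sin θ = -12/13: (2, 2, 3) → (34/13, -14/13, 3)

T(p) = (34/13, -14/13, 3)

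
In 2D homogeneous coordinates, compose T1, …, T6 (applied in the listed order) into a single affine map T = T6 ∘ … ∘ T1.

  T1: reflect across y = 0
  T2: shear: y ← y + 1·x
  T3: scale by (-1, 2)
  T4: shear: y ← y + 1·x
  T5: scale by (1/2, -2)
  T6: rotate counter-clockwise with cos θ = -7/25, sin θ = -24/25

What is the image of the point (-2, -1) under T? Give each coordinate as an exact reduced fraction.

T1 reflect across y = 0: (-2, -1) → (-2, 1)
T2 shear: y ← y + 1·x: (-2, 1) → (-2, -1)
T3 scale by (-1, 2): (-2, -1) → (2, -2)
T4 shear: y ← y + 1·x: (2, -2) → (2, 0)
T5 scale by (1/2, -2): (2, 0) → (1, 0)
T6 rotate counter-clockwise with cos θ = -7/25, sin θ = -24/25: (1, 0) → (-7/25, -24/25)

T(p) = (-7/25, -24/25)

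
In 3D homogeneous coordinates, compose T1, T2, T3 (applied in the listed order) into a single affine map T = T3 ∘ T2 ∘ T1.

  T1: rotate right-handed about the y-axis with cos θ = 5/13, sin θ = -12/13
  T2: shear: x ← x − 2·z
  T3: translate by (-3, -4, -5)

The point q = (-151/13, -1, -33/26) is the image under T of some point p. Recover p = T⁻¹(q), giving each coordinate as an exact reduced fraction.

T1 = [5/13 0 -12/13 0; 0 1 0 0; 12/13 0 5/13 0; 0 0 0 1]
T2·T1 = [-19/13 0 -22/13 0; 0 1 0 0; 12/13 0 5/13 0; 0 0 0 1]
T3·…·T1 = [-19/13 0 -22/13 -3; 0 1 0 -4; 12/13 0 5/13 -5; 0 0 0 1]
det M = 1; M⁻¹ = [5/13 0 22/13 125/13; 0 1 0 4; -12/13 0 -19/13 -131/13; 0 0 0 1]
M⁻¹ · (-151/13, -1, -33/26)ᵀ = (3, 3, 5/2)ᵀ

p = (3, 3, 5/2)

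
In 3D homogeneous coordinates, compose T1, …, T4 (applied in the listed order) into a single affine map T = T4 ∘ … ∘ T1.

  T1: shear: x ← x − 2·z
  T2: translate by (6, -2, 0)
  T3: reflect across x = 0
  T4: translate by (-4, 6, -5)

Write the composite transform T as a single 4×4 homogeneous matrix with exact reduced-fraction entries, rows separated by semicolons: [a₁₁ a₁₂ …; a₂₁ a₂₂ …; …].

T = [-1 0 2 -10; 0 1 0 4; 0 0 1 -5; 0 0 0 1]

T1 = [1 0 -2 0; 0 1 0 0; 0 0 1 0; 0 0 0 1]
T2·T1 = [1 0 -2 6; 0 1 0 -2; 0 0 1 0; 0 0 0 1]
T3·…·T1 = [-1 0 2 -6; 0 1 0 -2; 0 0 1 0; 0 0 0 1]
T4·…·T1 = [-1 0 2 -10; 0 1 0 4; 0 0 1 -5; 0 0 0 1]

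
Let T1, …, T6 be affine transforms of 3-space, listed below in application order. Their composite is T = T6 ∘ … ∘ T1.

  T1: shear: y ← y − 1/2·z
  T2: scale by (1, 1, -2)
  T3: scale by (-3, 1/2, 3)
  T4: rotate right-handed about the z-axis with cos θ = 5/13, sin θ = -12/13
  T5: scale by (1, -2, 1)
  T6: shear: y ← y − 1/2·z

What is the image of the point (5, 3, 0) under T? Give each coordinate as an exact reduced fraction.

T(p) = (-57/13, -375/13, 0)

T1 shear: y ← y − 1/2·z: (5, 3, 0) → (5, 3, 0)
T2 scale by (1, 1, -2): (5, 3, 0) → (5, 3, 0)
T3 scale by (-3, 1/2, 3): (5, 3, 0) → (-15, 3/2, 0)
T4 rotate right-handed about the z-axis with cos θ = 5/13, sin θ = -12/13: (-15, 3/2, 0) → (-57/13, 375/26, 0)
T5 scale by (1, -2, 1): (-57/13, 375/26, 0) → (-57/13, -375/13, 0)
T6 shear: y ← y − 1/2·z: (-57/13, -375/13, 0) → (-57/13, -375/13, 0)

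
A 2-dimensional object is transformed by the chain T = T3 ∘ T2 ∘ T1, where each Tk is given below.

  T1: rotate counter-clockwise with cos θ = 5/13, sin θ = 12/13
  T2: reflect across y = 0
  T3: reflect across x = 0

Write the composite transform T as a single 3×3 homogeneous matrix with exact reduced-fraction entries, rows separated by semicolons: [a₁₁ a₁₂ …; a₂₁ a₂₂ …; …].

T1 = [5/13 -12/13 0; 12/13 5/13 0; 0 0 1]
T2·T1 = [5/13 -12/13 0; -12/13 -5/13 0; 0 0 1]
T3·…·T1 = [-5/13 12/13 0; -12/13 -5/13 0; 0 0 1]

T = [-5/13 12/13 0; -12/13 -5/13 0; 0 0 1]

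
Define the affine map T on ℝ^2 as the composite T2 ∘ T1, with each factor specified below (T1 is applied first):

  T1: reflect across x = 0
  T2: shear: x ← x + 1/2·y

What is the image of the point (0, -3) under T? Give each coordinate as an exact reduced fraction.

T1 reflect across x = 0: (0, -3) → (0, -3)
T2 shear: x ← x + 1/2·y: (0, -3) → (-3/2, -3)

T(p) = (-3/2, -3)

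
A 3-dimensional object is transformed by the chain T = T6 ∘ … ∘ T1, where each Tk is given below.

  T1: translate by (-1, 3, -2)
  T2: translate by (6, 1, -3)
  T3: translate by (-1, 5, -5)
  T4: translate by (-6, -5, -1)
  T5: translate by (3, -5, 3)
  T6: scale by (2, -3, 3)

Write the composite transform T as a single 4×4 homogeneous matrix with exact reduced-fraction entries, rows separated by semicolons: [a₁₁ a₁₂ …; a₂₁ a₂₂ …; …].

T1 = [1 0 0 -1; 0 1 0 3; 0 0 1 -2; 0 0 0 1]
T2·T1 = [1 0 0 5; 0 1 0 4; 0 0 1 -5; 0 0 0 1]
T3·…·T1 = [1 0 0 4; 0 1 0 9; 0 0 1 -10; 0 0 0 1]
T4·…·T1 = [1 0 0 -2; 0 1 0 4; 0 0 1 -11; 0 0 0 1]
T5·…·T1 = [1 0 0 1; 0 1 0 -1; 0 0 1 -8; 0 0 0 1]
T6·…·T1 = [2 0 0 2; 0 -3 0 3; 0 0 3 -24; 0 0 0 1]

T = [2 0 0 2; 0 -3 0 3; 0 0 3 -24; 0 0 0 1]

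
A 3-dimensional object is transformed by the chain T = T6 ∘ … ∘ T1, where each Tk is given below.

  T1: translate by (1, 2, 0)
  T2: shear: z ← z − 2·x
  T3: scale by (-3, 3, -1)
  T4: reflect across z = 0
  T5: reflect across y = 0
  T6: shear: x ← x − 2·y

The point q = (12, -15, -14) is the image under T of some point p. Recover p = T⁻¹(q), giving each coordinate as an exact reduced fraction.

T1 = [1 0 0 1; 0 1 0 2; 0 0 1 0; 0 0 0 1]
T2·T1 = [1 0 0 1; 0 1 0 2; -2 0 1 -2; 0 0 0 1]
T3·…·T1 = [-3 0 0 -3; 0 3 0 6; 2 0 -1 2; 0 0 0 1]
T4·…·T1 = [-3 0 0 -3; 0 3 0 6; -2 0 1 -2; 0 0 0 1]
T5·…·T1 = [-3 0 0 -3; 0 -3 0 -6; -2 0 1 -2; 0 0 0 1]
T6·…·T1 = [-3 6 0 9; 0 -3 0 -6; -2 0 1 -2; 0 0 0 1]
det M = 9; M⁻¹ = [-1/3 -2/3 0 -1; 0 -1/3 0 -2; -2/3 -4/3 1 0; 0 0 0 1]
M⁻¹ · (12, -15, -14)ᵀ = (5, 3, -2)ᵀ

p = (5, 3, -2)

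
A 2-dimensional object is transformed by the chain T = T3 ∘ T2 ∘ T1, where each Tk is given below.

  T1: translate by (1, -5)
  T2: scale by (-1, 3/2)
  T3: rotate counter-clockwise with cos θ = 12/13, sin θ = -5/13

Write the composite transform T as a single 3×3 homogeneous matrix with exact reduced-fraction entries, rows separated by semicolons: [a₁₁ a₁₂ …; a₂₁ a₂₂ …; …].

T = [-12/13 15/26 -99/26; 5/13 18/13 -85/13; 0 0 1]

T1 = [1 0 1; 0 1 -5; 0 0 1]
T2·T1 = [-1 0 -1; 0 3/2 -15/2; 0 0 1]
T3·…·T1 = [-12/13 15/26 -99/26; 5/13 18/13 -85/13; 0 0 1]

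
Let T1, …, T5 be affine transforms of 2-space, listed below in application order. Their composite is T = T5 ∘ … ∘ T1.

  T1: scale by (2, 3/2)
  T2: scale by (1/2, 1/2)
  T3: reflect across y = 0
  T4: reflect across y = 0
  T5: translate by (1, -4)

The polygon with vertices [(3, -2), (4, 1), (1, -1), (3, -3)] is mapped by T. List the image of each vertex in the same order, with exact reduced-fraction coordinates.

image vertices: (4, -11/2), (5, -13/4), (2, -19/4), (4, -25/4)

T1 scale by (2, 3/2): (3, -2) → (6, -3); (4, 1) → (8, 3/2); (1, -1) → (2, -3/2); (3, -3) → (6, -9/2)
T2 scale by (1/2, 1/2): (6, -3) → (3, -3/2); (8, 3/2) → (4, 3/4); (2, -3/2) → (1, -3/4); (6, -9/2) → (3, -9/4)
T3 reflect across y = 0: (3, -3/2) → (3, 3/2); (4, 3/4) → (4, -3/4); (1, -3/4) → (1, 3/4); (3, -9/4) → (3, 9/4)
T4 reflect across y = 0: (3, 3/2) → (3, -3/2); (4, -3/4) → (4, 3/4); (1, 3/4) → (1, -3/4); (3, 9/4) → (3, -9/4)
T5 translate by (1, -4): (3, -3/2) → (4, -11/2); (4, 3/4) → (5, -13/4); (1, -3/4) → (2, -19/4); (3, -9/4) → (4, -25/4)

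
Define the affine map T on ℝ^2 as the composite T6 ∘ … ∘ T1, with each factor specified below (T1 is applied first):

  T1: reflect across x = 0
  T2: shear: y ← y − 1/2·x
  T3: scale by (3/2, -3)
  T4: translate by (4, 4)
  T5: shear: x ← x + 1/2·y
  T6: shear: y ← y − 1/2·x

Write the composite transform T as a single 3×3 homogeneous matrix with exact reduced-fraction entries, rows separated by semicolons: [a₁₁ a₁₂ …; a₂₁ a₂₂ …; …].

T = [-9/4 -3/2 6; -3/8 -9/4 1; 0 0 1]

T1 = [-1 0 0; 0 1 0; 0 0 1]
T2·T1 = [-1 0 0; 1/2 1 0; 0 0 1]
T3·…·T1 = [-3/2 0 0; -3/2 -3 0; 0 0 1]
T4·…·T1 = [-3/2 0 4; -3/2 -3 4; 0 0 1]
T5·…·T1 = [-9/4 -3/2 6; -3/2 -3 4; 0 0 1]
T6·…·T1 = [-9/4 -3/2 6; -3/8 -9/4 1; 0 0 1]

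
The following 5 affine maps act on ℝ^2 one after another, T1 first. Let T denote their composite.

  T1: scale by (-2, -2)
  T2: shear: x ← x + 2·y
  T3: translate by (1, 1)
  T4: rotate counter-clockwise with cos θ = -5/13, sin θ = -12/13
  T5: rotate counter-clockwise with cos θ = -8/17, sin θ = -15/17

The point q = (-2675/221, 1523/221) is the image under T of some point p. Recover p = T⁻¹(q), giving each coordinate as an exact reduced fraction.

p = (-2, -2)

T1 = [-2 0 0; 0 -2 0; 0 0 1]
T2·T1 = [-2 -4 0; 0 -2 0; 0 0 1]
T3·…·T1 = [-2 -4 1; 0 -2 1; 0 0 1]
T4·…·T1 = [10/13 -4/13 7/13; 24/13 58/13 -17/13; 0 0 1]
T5·…·T1 = [280/221 902/221 -311/221; -342/221 -404/221 31/221; 0 0 1]
det M = 4; M⁻¹ = [-101/221 -451/442 -1/2; 171/442 70/221 1/2; 0 0 1]
M⁻¹ · (-2675/221, 1523/221)ᵀ = (-2, -2)ᵀ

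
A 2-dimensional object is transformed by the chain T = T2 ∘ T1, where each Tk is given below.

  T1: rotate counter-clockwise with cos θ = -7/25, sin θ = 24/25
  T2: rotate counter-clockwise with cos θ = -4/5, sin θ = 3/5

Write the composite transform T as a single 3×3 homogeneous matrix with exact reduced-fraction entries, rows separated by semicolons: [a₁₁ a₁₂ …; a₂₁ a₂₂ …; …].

T1 = [-7/25 -24/25 0; 24/25 -7/25 0; 0 0 1]
T2·T1 = [-44/125 117/125 0; -117/125 -44/125 0; 0 0 1]

T = [-44/125 117/125 0; -117/125 -44/125 0; 0 0 1]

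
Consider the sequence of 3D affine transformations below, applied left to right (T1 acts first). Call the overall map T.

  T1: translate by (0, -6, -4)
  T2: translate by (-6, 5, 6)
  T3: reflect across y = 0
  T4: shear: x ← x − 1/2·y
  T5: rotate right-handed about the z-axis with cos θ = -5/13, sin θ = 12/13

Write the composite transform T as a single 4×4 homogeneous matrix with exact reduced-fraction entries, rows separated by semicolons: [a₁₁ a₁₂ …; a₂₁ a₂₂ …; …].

T1 = [1 0 0 0; 0 1 0 -6; 0 0 1 -4; 0 0 0 1]
T2·T1 = [1 0 0 -6; 0 1 0 -1; 0 0 1 2; 0 0 0 1]
T3·…·T1 = [1 0 0 -6; 0 -1 0 1; 0 0 1 2; 0 0 0 1]
T4·…·T1 = [1 1/2 0 -13/2; 0 -1 0 1; 0 0 1 2; 0 0 0 1]
T5·…·T1 = [-5/13 19/26 0 41/26; 12/13 11/13 0 -83/13; 0 0 1 2; 0 0 0 1]

T = [-5/13 19/26 0 41/26; 12/13 11/13 0 -83/13; 0 0 1 2; 0 0 0 1]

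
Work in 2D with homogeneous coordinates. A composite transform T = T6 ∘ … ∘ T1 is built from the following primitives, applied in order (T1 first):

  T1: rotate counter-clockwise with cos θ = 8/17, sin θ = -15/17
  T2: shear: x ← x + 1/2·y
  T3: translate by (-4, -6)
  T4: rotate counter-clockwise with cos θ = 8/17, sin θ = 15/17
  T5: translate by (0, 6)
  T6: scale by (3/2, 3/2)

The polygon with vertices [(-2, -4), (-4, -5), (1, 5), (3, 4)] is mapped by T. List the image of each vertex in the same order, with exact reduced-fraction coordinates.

T1 rotate counter-clockwise with cos θ = 8/17, sin θ = -15/17: (-2, -4) → (-76/17, -2/17); (-4, -5) → (-107/17, 20/17); (1, 5) → (83/17, 25/17); (3, 4) → (84/17, -13/17)
T2 shear: x ← x + 1/2·y: (-76/17, -2/17) → (-77/17, -2/17); (-107/17, 20/17) → (-97/17, 20/17); (83/17, 25/17) → (191/34, 25/17); (84/17, -13/17) → (155/34, -13/17)
T3 translate by (-4, -6): (-77/17, -2/17) → (-145/17, -104/17); (-97/17, 20/17) → (-165/17, -82/17); (191/34, 25/17) → (55/34, -77/17); (155/34, -13/17) → (19/34, -115/17)
T4 rotate counter-clockwise with cos θ = 8/17, sin θ = 15/17: (-145/17, -104/17) → (400/289, -3007/289); (-165/17, -82/17) → (-90/289, -3131/289); (55/34, -77/17) → (1375/289, -407/578); (19/34, -115/17) → (1801/289, -1555/578)
T5 translate by (0, 6): (400/289, -3007/289) → (400/289, -1273/289); (-90/289, -3131/289) → (-90/289, -1397/289); (1375/289, -407/578) → (1375/289, 3061/578); (1801/289, -1555/578) → (1801/289, 1913/578)
T6 scale by (3/2, 3/2): (400/289, -1273/289) → (600/289, -3819/578); (-90/289, -1397/289) → (-135/289, -4191/578); (1375/289, 3061/578) → (4125/578, 9183/1156); (1801/289, 1913/578) → (5403/578, 5739/1156)

image vertices: (600/289, -3819/578), (-135/289, -4191/578), (4125/578, 9183/1156), (5403/578, 5739/1156)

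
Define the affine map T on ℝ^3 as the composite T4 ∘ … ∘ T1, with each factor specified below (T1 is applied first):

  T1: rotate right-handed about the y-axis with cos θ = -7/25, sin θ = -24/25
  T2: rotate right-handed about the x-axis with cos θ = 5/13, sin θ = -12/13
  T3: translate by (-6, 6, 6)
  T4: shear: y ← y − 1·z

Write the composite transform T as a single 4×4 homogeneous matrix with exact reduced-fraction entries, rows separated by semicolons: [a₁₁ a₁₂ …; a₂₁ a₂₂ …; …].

T1 = [-7/25 0 -24/25 0; 0 1 0 0; 24/25 0 -7/25 0; 0 0 0 1]
T2·T1 = [-7/25 0 -24/25 0; 288/325 5/13 -84/325 0; 24/65 -12/13 -7/65 0; 0 0 0 1]
T3·…·T1 = [-7/25 0 -24/25 -6; 288/325 5/13 -84/325 6; 24/65 -12/13 -7/65 6; 0 0 0 1]
T4·…·T1 = [-7/25 0 -24/25 -6; 168/325 17/13 -49/325 0; 24/65 -12/13 -7/65 6; 0 0 0 1]

T = [-7/25 0 -24/25 -6; 168/325 17/13 -49/325 0; 24/65 -12/13 -7/65 6; 0 0 0 1]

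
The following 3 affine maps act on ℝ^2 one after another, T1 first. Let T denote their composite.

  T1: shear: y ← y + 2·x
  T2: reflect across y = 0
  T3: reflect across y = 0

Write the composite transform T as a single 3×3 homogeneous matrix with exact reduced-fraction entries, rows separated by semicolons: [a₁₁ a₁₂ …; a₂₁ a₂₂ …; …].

T = [1 0 0; 2 1 0; 0 0 1]

T1 = [1 0 0; 2 1 0; 0 0 1]
T2·T1 = [1 0 0; -2 -1 0; 0 0 1]
T3·…·T1 = [1 0 0; 2 1 0; 0 0 1]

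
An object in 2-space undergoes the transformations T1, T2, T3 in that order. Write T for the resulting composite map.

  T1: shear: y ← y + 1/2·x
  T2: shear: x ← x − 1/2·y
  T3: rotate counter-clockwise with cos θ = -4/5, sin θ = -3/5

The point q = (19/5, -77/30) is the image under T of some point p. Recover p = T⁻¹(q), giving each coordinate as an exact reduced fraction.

T1 = [1 0 0; 1/2 1 0; 0 0 1]
T2·T1 = [3/4 -1/2 0; 1/2 1 0; 0 0 1]
T3·…·T1 = [-3/10 1 0; -17/20 -1/2 0; 0 0 1]
det M = 1; M⁻¹ = [-1/2 -1 0; 17/20 -3/10 0; 0 0 1]
M⁻¹ · (19/5, -77/30)ᵀ = (2/3, 4)ᵀ

p = (2/3, 4)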